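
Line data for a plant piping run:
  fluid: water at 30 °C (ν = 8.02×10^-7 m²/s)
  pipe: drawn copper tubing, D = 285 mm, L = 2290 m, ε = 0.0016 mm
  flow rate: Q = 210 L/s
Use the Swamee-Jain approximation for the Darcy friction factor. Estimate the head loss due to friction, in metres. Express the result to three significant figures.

h_f ≈ 50.9 m

V = 4Q/(πD²) = 4·0.210/(π·0.285²) = 3.292 m/s
Re = VD/ν = 3.292·0.285/8.02×10^-7 = 1.17×10^6 → turbulent
ε/D = 0.0016/285 = 5.61×10^-6
Swamee-Jain: f = 0.01146
h_f = f(L/D)V²/(2g) = 0.01146·(2290/0.285)·3.292²/(2·9.81) = 50.86 m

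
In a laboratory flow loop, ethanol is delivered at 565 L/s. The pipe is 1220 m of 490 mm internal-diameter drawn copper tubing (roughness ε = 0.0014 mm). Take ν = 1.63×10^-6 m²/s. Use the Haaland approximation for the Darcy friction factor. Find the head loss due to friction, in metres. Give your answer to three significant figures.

V = 4Q/(πD²) = 4·0.565/(π·0.490²) = 2.996 m/s
Re = VD/ν = 2.996·0.490/1.63×10^-6 = 9.01×10^5 → turbulent
ε/D = 0.0014/490 = 2.86×10^-6
Haaland: f = 0.01184
h_f = f(L/D)V²/(2g) = 0.01184·(1220/0.490)·2.996²/(2·9.81) = 13.48 m

h_f ≈ 13.5 m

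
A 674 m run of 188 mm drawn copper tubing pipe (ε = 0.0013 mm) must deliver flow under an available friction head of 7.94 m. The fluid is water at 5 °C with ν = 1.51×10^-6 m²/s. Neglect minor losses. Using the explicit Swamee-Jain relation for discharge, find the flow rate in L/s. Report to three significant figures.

Q ≈ 46.4 L/s

Swamee-Jain (Type II): Q = -0.965·√(gD⁵h_f/L)·ln[ε/(3.7D) + √(3.17ν²L/(gD³h_f))]
√(gD⁵h_f/L) = √(9.81·0.188⁵·7.94/674) = 0.005210
ε/(3.7D) = 1.87×10^-6; √(3.17ν²L/(gD³h_f)) = 9.70×10^-5
Q = -0.965·0.005210·ln(9.889×10^-5) = 0.04636 m³/s
Check: V = 1.67 m/s, Re = 2.08×10^5, f = 0.01548, h_f = 7.89 m ≈ 7.94 m ✓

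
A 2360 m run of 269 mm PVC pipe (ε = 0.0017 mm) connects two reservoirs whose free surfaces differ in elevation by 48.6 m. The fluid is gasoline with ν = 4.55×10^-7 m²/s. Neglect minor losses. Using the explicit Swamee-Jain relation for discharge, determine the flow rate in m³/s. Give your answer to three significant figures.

Swamee-Jain (Type II): Q = -0.965·√(gD⁵h_f/L)·ln[ε/(3.7D) + √(3.17ν²L/(gD³h_f))]
√(gD⁵h_f/L) = √(9.81·0.269⁵·48.6/2360) = 0.01687
ε/(3.7D) = 1.71×10^-6; √(3.17ν²L/(gD³h_f)) = 1.29×10^-5
Q = -0.965·0.01687·ln(1.463×10^-5) = 0.1812 m³/s
Check: V = 3.19 m/s, Re = 1.89×10^6, f = 0.01069, h_f = 48.6 m ≈ 48.6 m ✓

Q ≈ 0.181 m³/s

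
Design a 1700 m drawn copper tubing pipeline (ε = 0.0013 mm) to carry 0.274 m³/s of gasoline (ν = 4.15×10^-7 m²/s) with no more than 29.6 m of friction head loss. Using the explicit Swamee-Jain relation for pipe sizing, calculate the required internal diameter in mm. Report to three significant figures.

D ≈ 326 mm

Swamee-Jain (Type III): D = 0.66·[ε^1.25·(LQ²/(gh_f))^4.75 + ν·Q^9.4·(L/(gh_f))^5.2]^0.04
LQ²/(gh_f) = 0.4395; L/(gh_f) = 5.854
Term 1 = ε^1.25·(…)^4.75 = 8.84×10^-10; Term 2 = ν·Q^9.4·(…)^5.2 = 2.11×10^-8
D = 0.66·(8.84×10^-10 + 2.11×10^-8)^0.04 = 0.3260 m = 326 mm
Check: V = 3.28 m/s, Re = 2.58×10^6, f = 0.01014, h_f = 29.0 m ≈ 29.6 m ✓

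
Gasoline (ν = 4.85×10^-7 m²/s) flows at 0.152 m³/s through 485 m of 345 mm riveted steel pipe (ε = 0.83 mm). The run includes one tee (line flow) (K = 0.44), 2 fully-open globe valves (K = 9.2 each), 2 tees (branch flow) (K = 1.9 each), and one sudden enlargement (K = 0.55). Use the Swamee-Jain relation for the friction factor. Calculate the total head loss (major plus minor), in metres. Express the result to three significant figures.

H_L ≈ 7.83 m

V = 4Q/(πD²) = 1.626 m/s; V²/2g = 0.1348 m
Re = 1.16×10^6, ε/D = 0.00241 → f = 0.02482 (Swamee-Jain)
Major: h_f = f(L/D)·V²/2g = 0.02482·1406·0.1348 = 4.702 m
Minor: ΣK = 23.2; h_m = ΣK·V²/2g = 3.125 m
Total H_L = 4.702 + 3.125 = 7.826 m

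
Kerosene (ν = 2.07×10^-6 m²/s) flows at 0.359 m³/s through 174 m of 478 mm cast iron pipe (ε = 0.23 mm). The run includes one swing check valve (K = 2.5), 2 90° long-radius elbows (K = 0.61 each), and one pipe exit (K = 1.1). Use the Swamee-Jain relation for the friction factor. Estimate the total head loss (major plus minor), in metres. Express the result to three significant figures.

H_L ≈ 2.30 m

V = 4Q/(πD²) = 2.001 m/s; V²/2g = 0.2040 m
Re = 4.62×10^5, ε/D = 4.81×10^-4 → f = 0.01773 (Swamee-Jain)
Major: h_f = f(L/D)·V²/2g = 0.01773·364.0·0.2040 = 1.317 m
Minor: ΣK = 4.82; h_m = ΣK·V²/2g = 0.9832 m
Total H_L = 1.317 + 0.9832 = 2.300 m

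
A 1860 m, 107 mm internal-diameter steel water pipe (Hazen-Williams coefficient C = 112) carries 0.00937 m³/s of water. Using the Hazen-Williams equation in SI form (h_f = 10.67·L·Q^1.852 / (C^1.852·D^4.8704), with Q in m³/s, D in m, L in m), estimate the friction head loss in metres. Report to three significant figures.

h_f ≈ 29.7 m

h_f = 10.67·1860·0.00937^1.852 / (112^1.852·0.107^4.8704) = 29.75 m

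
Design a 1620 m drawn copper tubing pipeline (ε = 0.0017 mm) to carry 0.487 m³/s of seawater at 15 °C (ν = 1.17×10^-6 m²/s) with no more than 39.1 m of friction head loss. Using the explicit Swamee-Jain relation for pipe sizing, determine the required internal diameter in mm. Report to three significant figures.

Swamee-Jain (Type III): D = 0.66·[ε^1.25·(LQ²/(gh_f))^4.75 + ν·Q^9.4·(L/(gh_f))^5.2]^0.04
LQ²/(gh_f) = 1.002; L/(gh_f) = 4.223
Term 1 = ε^1.25·(…)^4.75 = 6.19×10^-8; Term 2 = ν·Q^9.4·(…)^5.2 = 2.42×10^-6
D = 0.66·(6.19×10^-8 + 2.42×10^-6)^0.04 = 0.3939 m = 394 mm
Check: V = 4.00 m/s, Re = 1.35×10^6, f = 0.01118, h_f = 37.4 m ≈ 39.1 m ✓

D ≈ 394 mm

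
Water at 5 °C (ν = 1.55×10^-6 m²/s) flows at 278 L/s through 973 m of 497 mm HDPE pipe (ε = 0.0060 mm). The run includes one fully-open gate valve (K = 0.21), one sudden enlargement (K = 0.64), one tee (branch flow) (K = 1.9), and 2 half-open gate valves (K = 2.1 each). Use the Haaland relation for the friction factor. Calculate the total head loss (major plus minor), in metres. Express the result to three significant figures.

H_L ≈ 3.47 m

V = 4Q/(πD²) = 1.433 m/s; V²/2g = 0.1047 m
Re = 4.59×10^5, ε/D = 1.21×10^-5 → f = 0.01339 (Haaland)
Major: h_f = f(L/D)·V²/2g = 0.01339·1958·0.1047 = 2.744 m
Minor: ΣK = 6.95; h_m = ΣK·V²/2g = 0.7274 m
Total H_L = 2.744 + 0.7274 = 3.472 m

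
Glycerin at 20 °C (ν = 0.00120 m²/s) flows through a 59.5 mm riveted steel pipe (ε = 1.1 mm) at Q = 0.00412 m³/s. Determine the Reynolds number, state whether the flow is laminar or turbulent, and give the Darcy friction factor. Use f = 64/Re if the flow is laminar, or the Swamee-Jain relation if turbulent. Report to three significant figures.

V = 4Q/(πD²) = 1.482 m/s
Re = VD/ν = 1.482·0.0595/0.00120 = 73.5
Re < 2300 → laminar → f = 64/Re = 0.8711

Re ≈ 73.5; laminar; f = 64/Re ≈ 0.871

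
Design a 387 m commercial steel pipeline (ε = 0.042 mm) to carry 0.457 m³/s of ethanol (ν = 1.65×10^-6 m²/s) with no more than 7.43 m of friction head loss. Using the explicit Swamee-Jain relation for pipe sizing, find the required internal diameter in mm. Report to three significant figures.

Swamee-Jain (Type III): D = 0.66·[ε^1.25·(LQ²/(gh_f))^4.75 + ν·Q^9.4·(L/(gh_f))^5.2]^0.04
LQ²/(gh_f) = 1.109; L/(gh_f) = 5.309
Term 1 = ε^1.25·(…)^4.75 = 5.52×10^-6; Term 2 = ν·Q^9.4·(…)^5.2 = 6.18×10^-6
D = 0.66·(5.52×10^-6 + 6.18×10^-6)^0.04 = 0.4191 m = 419 mm
Check: V = 3.31 m/s, Re = 8.42×10^5, f = 0.01372, h_f = 7.09 m ≈ 7.43 m ✓

D ≈ 419 mm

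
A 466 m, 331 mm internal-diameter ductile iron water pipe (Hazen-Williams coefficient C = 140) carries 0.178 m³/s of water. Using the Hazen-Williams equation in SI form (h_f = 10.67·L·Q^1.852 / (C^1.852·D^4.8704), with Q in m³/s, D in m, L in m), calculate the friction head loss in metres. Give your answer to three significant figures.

h_f ≈ 4.70 m

h_f = 10.67·466·0.178^1.852 / (140^1.852·0.331^4.8704) = 4.702 m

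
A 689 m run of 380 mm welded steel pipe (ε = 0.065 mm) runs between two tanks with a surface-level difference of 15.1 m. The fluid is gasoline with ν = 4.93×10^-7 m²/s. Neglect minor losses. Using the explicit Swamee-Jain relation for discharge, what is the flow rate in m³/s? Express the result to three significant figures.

Swamee-Jain (Type II): Q = -0.965·√(gD⁵h_f/L)·ln[ε/(3.7D) + √(3.17ν²L/(gD³h_f))]
√(gD⁵h_f/L) = √(9.81·0.380⁵·15.1/689) = 0.04127
ε/(3.7D) = 4.62×10^-5; √(3.17ν²L/(gD³h_f)) = 8.08×10^-6
Q = -0.965·0.04127·ln(5.431×10^-5) = 0.3912 m³/s
Check: V = 3.45 m/s, Re = 2.66×10^6, f = 0.01381, h_f = 15.2 m ≈ 15.1 m ✓

Q ≈ 0.391 m³/s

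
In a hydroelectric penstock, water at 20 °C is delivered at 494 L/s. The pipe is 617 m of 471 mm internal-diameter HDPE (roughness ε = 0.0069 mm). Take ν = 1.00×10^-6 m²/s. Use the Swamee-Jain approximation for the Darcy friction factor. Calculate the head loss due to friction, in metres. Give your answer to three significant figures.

V = 4Q/(πD²) = 4·0.494/(π·0.471²) = 2.835 m/s
Re = VD/ν = 2.835·0.471/1.00×10^-6 = 1.34×10^6 → turbulent
ε/D = 0.0069/471 = 1.46×10^-5
Swamee-Jain: f = 0.01148
h_f = f(L/D)V²/(2g) = 0.01148·(617/0.471)·2.835²/(2·9.81) = 6.163 m

h_f ≈ 6.16 m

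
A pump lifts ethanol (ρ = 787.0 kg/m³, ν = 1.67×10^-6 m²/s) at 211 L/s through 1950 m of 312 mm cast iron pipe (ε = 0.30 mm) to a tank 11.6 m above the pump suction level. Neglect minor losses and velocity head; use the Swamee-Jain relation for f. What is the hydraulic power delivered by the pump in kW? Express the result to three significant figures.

P_hyd ≈ 98.6 kW

V = 4Q/(πD²) = 2.760 m/s; Re = 5.16×10^5; ε/D = 9.62×10^-4; f = 0.02017
h_f = f(L/D)V²/2g = 48.93 m
Total head H = z + h_f = 11.6 + 48.93 = 60.53 m
P_hyd = ρgQH = 787.0·9.81·0.211·60.53 = 98.60 kW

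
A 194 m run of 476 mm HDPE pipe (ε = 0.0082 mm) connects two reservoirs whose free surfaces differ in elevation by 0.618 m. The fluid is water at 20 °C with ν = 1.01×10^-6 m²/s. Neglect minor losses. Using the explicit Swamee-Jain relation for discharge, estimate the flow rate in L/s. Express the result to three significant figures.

Swamee-Jain (Type II): Q = -0.965·√(gD⁵h_f/L)·ln[ε/(3.7D) + √(3.17ν²L/(gD³h_f))]
√(gD⁵h_f/L) = √(9.81·0.476⁵·0.618/194) = 0.02763
ε/(3.7D) = 4.66×10^-6; √(3.17ν²L/(gD³h_f)) = 3.10×10^-5
Q = -0.965·0.02763·ln(3.563×10^-5) = 0.2731 m³/s
Check: V = 1.53 m/s, Re = 7.23×10^5, f = 0.01261, h_f = 0.617 m ≈ 0.618 m ✓

Q ≈ 273 L/s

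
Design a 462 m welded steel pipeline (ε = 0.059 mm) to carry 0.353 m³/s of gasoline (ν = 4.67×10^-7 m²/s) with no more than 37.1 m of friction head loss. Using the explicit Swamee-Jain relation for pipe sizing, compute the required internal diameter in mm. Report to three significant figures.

Swamee-Jain (Type III): D = 0.66·[ε^1.25·(LQ²/(gh_f))^4.75 + ν·Q^9.4·(L/(gh_f))^5.2]^0.04
LQ²/(gh_f) = 0.1582; L/(gh_f) = 1.269
Term 1 = ε^1.25·(…)^4.75 = 8.12×10^-10; Term 2 = ν·Q^9.4·(…)^5.2 = 9.06×10^-11
D = 0.66·(8.12×10^-10 + 9.06×10^-11)^0.04 = 0.2869 m = 287 mm
Check: V = 5.46 m/s, Re = 3.35×10^6, f = 0.01418, h_f = 34.7 m ≈ 37.1 m ✓

D ≈ 287 mm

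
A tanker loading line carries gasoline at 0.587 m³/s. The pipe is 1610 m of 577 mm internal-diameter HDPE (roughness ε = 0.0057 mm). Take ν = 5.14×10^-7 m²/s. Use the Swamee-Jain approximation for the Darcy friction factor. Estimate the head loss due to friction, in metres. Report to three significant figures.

h_f ≈ 7.47 m

V = 4Q/(πD²) = 4·0.587/(π·0.577²) = 2.245 m/s
Re = VD/ν = 2.245·0.577/5.14×10^-7 = 2.52×10^6 → turbulent
ε/D = 0.0057/577 = 9.88×10^-6
Swamee-Jain: f = 0.01042
h_f = f(L/D)V²/(2g) = 0.01042·(1610/0.577)·2.245²/(2·9.81) = 7.465 m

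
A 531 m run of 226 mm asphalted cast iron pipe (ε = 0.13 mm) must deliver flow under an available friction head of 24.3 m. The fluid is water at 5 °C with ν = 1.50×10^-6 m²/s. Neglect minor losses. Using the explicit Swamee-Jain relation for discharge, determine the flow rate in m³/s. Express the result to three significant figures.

Q ≈ 0.134 m³/s

Swamee-Jain (Type II): Q = -0.965·√(gD⁵h_f/L)·ln[ε/(3.7D) + √(3.17ν²L/(gD³h_f))]
√(gD⁵h_f/L) = √(9.81·0.226⁵·24.3/531) = 0.01627
ε/(3.7D) = 1.55×10^-4; √(3.17ν²L/(gD³h_f)) = 3.71×10^-5
Q = -0.965·0.01627·ln(1.926×10^-4) = 0.1343 m³/s
Check: V = 3.35 m/s, Re = 5.04×10^5, f = 0.01822, h_f = 24.5 m ≈ 24.3 m ✓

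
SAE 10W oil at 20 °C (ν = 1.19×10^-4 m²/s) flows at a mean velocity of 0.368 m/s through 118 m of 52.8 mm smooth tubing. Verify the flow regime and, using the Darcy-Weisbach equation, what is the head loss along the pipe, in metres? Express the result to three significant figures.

h_f ≈ 6.05 m

Re = VD/ν = 0.368·0.05280/1.19×10^-4 = 163 → laminar (Re < 2300)
f = 64/Re = 0.3920
h_f = f(L/D)V²/(2g) = 0.3920·(118/0.05280)·0.368²/(2·9.81) = 6.046 m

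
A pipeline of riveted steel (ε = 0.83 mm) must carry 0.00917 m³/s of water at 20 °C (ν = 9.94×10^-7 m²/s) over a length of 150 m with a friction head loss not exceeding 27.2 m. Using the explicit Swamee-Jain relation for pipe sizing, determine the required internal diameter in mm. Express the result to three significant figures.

D ≈ 69.8 mm

Swamee-Jain (Type III): D = 0.66·[ε^1.25·(LQ²/(gh_f))^4.75 + ν·Q^9.4·(L/(gh_f))^5.2]^0.04
LQ²/(gh_f) = 4.727×10^-5; L/(gh_f) = 0.5622
Term 1 = ε^1.25·(…)^4.75 = 4.01×10^-25; Term 2 = ν·Q^9.4·(…)^5.2 = 3.49×10^-27
D = 0.66·(4.01×10^-25 + 3.49×10^-27)^0.04 = 0.06979 m = 69.8 mm
Check: V = 2.40 m/s, Re = 1.68×10^5, f = 0.04072, h_f = 25.6 m ≈ 27.2 m ✓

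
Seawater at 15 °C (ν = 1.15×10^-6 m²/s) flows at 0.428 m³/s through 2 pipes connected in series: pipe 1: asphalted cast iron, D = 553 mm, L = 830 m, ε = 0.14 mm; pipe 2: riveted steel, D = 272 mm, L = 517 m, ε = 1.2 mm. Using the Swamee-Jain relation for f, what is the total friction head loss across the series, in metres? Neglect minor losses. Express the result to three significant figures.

H ≈ 158 m

Pipe 1: V = 1.782 m/s, Re = 8.57×10^5, ε/D = 2.53×10^-4, f = 0.01544, h_1 = f(L/D)V²/2g = 3.751 m
Pipe 2: V = 7.366 m/s, Re = 1.74×10^6, ε/D = 0.00441, f = 0.02935, h_2 = f(L/D)V²/2g = 154.3 m
Series → Q common, losses add: H = Σh = 158.0 m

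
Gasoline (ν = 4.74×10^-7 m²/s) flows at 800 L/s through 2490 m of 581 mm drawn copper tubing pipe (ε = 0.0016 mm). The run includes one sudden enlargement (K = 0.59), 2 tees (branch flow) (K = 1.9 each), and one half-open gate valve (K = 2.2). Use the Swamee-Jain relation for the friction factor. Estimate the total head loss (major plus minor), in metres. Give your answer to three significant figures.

V = 4Q/(πD²) = 3.018 m/s; V²/2g = 0.4641 m
Re = 3.70×10^6, ε/D = 2.75×10^-6 → f = 0.009579 (Swamee-Jain)
Major: h_f = f(L/D)·V²/2g = 0.009579·4286·0.4641 = 19.05 m
Minor: ΣK = 6.59; h_m = ΣK·V²/2g = 3.058 m
Total H_L = 19.05 + 3.058 = 22.11 m

H_L ≈ 22.1 m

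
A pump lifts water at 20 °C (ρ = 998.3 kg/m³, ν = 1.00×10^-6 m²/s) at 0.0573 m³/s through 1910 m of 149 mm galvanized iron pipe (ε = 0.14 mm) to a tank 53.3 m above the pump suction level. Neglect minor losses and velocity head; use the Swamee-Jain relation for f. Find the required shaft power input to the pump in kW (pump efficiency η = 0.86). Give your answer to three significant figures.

P_shaft ≈ 127 kW

V = 4Q/(πD²) = 3.286 m/s; Re = 4.90×10^5; ε/D = 9.40×10^-4; f = 0.02010
h_f = f(L/D)V²/2g = 141.8 m
Total head H = z + h_f = 53.3 + 141.8 = 195.1 m
P_hyd = ρgQH = 998.3·9.81·0.0573·195.1 = 109.5 kW
P_shaft = P_hyd/η = 109.5/0.86 = 127.3 kW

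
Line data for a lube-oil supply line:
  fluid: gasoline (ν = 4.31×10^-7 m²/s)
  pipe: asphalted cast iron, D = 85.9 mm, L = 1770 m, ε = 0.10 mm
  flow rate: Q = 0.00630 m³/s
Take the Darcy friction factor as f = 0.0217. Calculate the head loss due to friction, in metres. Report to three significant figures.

V = 4Q/(πD²) = 4·0.00630/(π·0.0859²) = 1.087 m/s
h_f = f(L/D)V²/(2g) = 0.02170·(1770/0.0859)·1.087²/(2·9.81) = 26.93 m

h_f ≈ 26.9 m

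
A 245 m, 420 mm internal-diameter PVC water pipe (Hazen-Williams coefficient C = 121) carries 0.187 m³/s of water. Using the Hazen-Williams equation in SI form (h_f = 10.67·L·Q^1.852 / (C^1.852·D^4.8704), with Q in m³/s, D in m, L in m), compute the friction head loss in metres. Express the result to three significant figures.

h_f ≈ 1.11 m

h_f = 10.67·245·0.187^1.852 / (121^1.852·0.420^4.8704) = 1.113 m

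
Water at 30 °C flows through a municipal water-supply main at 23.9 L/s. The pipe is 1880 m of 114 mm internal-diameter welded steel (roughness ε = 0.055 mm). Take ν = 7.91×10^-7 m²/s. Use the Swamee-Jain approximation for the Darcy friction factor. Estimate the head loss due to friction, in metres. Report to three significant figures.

V = 4Q/(πD²) = 4·0.0239/(π·0.114²) = 2.342 m/s
Re = VD/ν = 2.342·0.114/7.91×10^-7 = 3.37×10^5 → turbulent
ε/D = 0.055/114 = 4.82×10^-4
Swamee-Jain: f = 0.01808
h_f = f(L/D)V²/(2g) = 0.01808·(1880/0.114)·2.342²/(2·9.81) = 83.31 m

h_f ≈ 83.3 m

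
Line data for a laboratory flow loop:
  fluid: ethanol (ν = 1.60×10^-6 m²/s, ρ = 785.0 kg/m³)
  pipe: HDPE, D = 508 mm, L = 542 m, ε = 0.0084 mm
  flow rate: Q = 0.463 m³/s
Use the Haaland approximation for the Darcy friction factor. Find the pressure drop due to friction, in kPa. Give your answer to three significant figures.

Δp ≈ 27.3 kPa

V = 4Q/(πD²) = 4·0.463/(π·0.508²) = 2.284 m/s
Re = VD/ν = 2.284·0.508/1.60×10^-6 = 7.25×10^5 → turbulent
ε/D = 0.0084/508 = 1.65×10^-5
Haaland: f = 0.01249
h_f = f(L/D)V²/(2g) = 0.01249·(542/0.508)·2.284²/(2·9.81) = 3.543 m
Δp = ρg·h_f = 785.0·9.81·3.543 = 27.28 kPa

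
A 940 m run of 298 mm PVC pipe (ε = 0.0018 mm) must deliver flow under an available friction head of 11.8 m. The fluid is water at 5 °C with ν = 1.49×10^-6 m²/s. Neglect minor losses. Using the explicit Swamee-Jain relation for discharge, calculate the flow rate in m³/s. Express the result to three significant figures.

Q ≈ 0.163 m³/s

Swamee-Jain (Type II): Q = -0.965·√(gD⁵h_f/L)·ln[ε/(3.7D) + √(3.17ν²L/(gD³h_f))]
√(gD⁵h_f/L) = √(9.81·0.298⁵·11.8/940) = 0.01701
ε/(3.7D) = 1.63×10^-6; √(3.17ν²L/(gD³h_f)) = 4.65×10^-5
Q = -0.965·0.01701·ln(4.810×10^-5) = 0.1632 m³/s
Check: V = 2.34 m/s, Re = 4.68×10^5, f = 0.01334, h_f = 11.7 m ≈ 11.8 m ✓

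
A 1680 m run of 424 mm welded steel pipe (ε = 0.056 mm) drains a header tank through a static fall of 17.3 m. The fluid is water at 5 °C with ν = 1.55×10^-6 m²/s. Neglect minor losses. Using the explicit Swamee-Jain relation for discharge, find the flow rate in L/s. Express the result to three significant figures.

Q ≈ 345 L/s

Swamee-Jain (Type II): Q = -0.965·√(gD⁵h_f/L)·ln[ε/(3.7D) + √(3.17ν²L/(gD³h_f))]
√(gD⁵h_f/L) = √(9.81·0.424⁵·17.3/1680) = 0.03721
ε/(3.7D) = 3.57×10^-5; √(3.17ν²L/(gD³h_f)) = 3.14×10^-5
Q = -0.965·0.03721·ln(6.715×10^-5) = 0.3450 m³/s
Check: V = 2.44 m/s, Re = 6.68×10^5, f = 0.01442, h_f = 17.4 m ≈ 17.3 m ✓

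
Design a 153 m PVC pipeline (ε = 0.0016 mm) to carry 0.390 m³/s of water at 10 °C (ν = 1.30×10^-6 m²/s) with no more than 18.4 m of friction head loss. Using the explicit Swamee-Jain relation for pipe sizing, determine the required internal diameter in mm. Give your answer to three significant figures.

D ≈ 261 mm

Swamee-Jain (Type III): D = 0.66·[ε^1.25·(LQ²/(gh_f))^4.75 + ν·Q^9.4·(L/(gh_f))^5.2]^0.04
LQ²/(gh_f) = 0.1289; L/(gh_f) = 0.8476
Term 1 = ε^1.25·(…)^4.75 = 3.38×10^-12; Term 2 = ν·Q^9.4·(…)^5.2 = 7.88×10^-11
D = 0.66·(3.38×10^-12 + 7.88×10^-11)^0.04 = 0.2607 m = 261 mm
Check: V = 7.31 m/s, Re = 1.47×10^6, f = 0.01109, h_f = 17.7 m ≈ 18.4 m ✓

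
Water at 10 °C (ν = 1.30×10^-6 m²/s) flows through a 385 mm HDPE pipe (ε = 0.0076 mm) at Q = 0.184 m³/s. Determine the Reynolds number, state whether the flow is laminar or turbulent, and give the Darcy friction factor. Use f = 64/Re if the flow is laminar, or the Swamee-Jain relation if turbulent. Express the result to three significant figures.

V = 4Q/(πD²) = 1.581 m/s
Re = VD/ν = 1.581·0.385/1.30×10^-6 = 4.68×10^5
Re > 4000 → turbulent; ε/D = 1.97×10^-5
Swamee-Jain: f = 0.01355

Re ≈ 4.68×10^5; turbulent; f ≈ 0.0135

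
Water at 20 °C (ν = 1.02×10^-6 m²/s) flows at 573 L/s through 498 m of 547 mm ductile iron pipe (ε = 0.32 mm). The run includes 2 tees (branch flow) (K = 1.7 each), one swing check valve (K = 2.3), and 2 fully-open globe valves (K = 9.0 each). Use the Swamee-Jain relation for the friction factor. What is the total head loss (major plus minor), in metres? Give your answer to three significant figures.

V = 4Q/(πD²) = 2.438 m/s; V²/2g = 0.3030 m
Re = 1.31×10^6, ε/D = 5.85×10^-4 → f = 0.01774 (Swamee-Jain)
Major: h_f = f(L/D)·V²/2g = 0.01774·910.4·0.3030 = 4.893 m
Minor: ΣK = 23.7; h_m = ΣK·V²/2g = 7.182 m
Total H_L = 4.893 + 7.182 = 12.07 m

H_L ≈ 12.1 m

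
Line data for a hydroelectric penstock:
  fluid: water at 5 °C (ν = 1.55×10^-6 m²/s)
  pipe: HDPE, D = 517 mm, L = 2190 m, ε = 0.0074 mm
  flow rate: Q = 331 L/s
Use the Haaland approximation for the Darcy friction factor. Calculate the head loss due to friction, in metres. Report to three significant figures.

V = 4Q/(πD²) = 4·0.331/(π·0.517²) = 1.577 m/s
Re = VD/ν = 1.577·0.517/1.55×10^-6 = 5.26×10^5 → turbulent
ε/D = 0.0074/517 = 1.43×10^-5
Haaland: f = 0.01312
h_f = f(L/D)V²/(2g) = 0.01312·(2190/0.517)·1.577²/(2·9.81) = 7.041 m

h_f ≈ 7.04 m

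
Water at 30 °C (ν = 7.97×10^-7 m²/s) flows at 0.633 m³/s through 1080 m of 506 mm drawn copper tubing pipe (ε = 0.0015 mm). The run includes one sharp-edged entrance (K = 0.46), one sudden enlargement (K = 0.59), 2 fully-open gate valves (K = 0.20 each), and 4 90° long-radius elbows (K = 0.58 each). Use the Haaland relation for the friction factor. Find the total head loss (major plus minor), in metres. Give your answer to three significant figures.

H_L ≈ 13.1 m

V = 4Q/(πD²) = 3.148 m/s; V²/2g = 0.5050 m
Re = 2.00×10^6, ε/D = 2.96×10^-6 → f = 0.01043 (Haaland)
Major: h_f = f(L/D)·V²/2g = 0.01043·2134·0.5050 = 11.24 m
Minor: ΣK = 3.77; h_m = ΣK·V²/2g = 1.904 m
Total H_L = 11.24 + 1.904 = 13.14 m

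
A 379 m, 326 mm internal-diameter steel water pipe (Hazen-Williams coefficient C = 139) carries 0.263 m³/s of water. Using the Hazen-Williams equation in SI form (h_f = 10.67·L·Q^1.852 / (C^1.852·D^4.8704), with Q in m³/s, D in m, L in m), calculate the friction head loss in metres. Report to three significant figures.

h_f ≈ 8.60 m

h_f = 10.67·379·0.263^1.852 / (139^1.852·0.326^4.8704) = 8.600 m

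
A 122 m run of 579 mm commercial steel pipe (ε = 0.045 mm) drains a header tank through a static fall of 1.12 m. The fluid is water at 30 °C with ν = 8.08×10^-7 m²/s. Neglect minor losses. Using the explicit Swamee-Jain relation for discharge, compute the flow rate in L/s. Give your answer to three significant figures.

Swamee-Jain (Type II): Q = -0.965·√(gD⁵h_f/L)·ln[ε/(3.7D) + √(3.17ν²L/(gD³h_f))]
√(gD⁵h_f/L) = √(9.81·0.579⁵·1.12/122) = 0.07655
ε/(3.7D) = 2.10×10^-5; √(3.17ν²L/(gD³h_f)) = 1.09×10^-5
Q = -0.965·0.07655·ln(3.189×10^-5) = 0.7648 m³/s
Check: V = 2.90 m/s, Re = 2.08×10^6, f = 0.01243, h_f = 1.13 m ≈ 1.12 m ✓

Q ≈ 765 L/s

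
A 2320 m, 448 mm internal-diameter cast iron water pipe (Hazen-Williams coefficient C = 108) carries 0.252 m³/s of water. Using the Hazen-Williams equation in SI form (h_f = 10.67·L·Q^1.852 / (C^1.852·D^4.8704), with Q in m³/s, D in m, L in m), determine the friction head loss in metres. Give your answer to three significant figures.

h_f = 10.67·2320·0.252^1.852 / (108^1.852·0.448^4.8704) = 16.50 m

h_f ≈ 16.5 m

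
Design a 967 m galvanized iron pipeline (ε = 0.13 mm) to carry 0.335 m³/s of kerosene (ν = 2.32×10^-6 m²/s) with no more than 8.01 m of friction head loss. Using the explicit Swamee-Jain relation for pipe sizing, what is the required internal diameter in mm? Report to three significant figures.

D ≈ 457 mm

Swamee-Jain (Type III): D = 0.66·[ε^1.25·(LQ²/(gh_f))^4.75 + ν·Q^9.4·(L/(gh_f))^5.2]^0.04
LQ²/(gh_f) = 1.381; L/(gh_f) = 12.31
Term 1 = ε^1.25·(…)^4.75 = 6.43×10^-5; Term 2 = ν·Q^9.4·(…)^5.2 = 3.71×10^-5
D = 0.66·(6.43×10^-5 + 3.71×10^-5)^0.04 = 0.4569 m = 457 mm
Check: V = 2.04 m/s, Re = 4.02×10^5, f = 0.01652, h_f = 7.44 m ≈ 8.01 m ✓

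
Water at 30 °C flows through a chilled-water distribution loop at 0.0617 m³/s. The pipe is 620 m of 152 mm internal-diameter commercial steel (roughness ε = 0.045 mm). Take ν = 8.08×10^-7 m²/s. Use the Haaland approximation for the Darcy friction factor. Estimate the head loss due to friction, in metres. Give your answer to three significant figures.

h_f ≈ 38.2 m

V = 4Q/(πD²) = 4·0.0617/(π·0.152²) = 3.400 m/s
Re = VD/ν = 3.400·0.152/8.08×10^-7 = 6.40×10^5 → turbulent
ε/D = 0.045/152 = 2.96×10^-4
Haaland: f = 0.01589
h_f = f(L/D)V²/(2g) = 0.01589·(620/0.152)·3.400²/(2·9.81) = 38.19 m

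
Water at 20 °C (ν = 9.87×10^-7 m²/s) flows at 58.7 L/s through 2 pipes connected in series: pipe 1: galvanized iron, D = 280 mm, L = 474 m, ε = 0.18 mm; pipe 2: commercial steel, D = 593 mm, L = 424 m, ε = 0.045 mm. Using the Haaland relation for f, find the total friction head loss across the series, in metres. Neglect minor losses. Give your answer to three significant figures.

Pipe 1: V = 0.9533 m/s, Re = 2.70×10^5, ε/D = 6.43×10^-4, f = 0.01897, h_1 = f(L/D)V²/2g = 1.487 m
Pipe 2: V = 0.2125 m/s, Re = 1.28×10^5, ε/D = 7.59×10^-5, f = 0.01733, h_2 = f(L/D)V²/2g = 0.02853 m
Series → Q common, losses add: H = Σh = 1.516 m

H ≈ 1.52 m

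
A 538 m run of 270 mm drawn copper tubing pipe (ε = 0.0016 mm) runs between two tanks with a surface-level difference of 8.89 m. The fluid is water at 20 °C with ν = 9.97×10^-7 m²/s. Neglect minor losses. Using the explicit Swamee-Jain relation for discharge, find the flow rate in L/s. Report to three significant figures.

Q ≈ 152 L/s

Swamee-Jain (Type II): Q = -0.965·√(gD⁵h_f/L)·ln[ε/(3.7D) + √(3.17ν²L/(gD³h_f))]
√(gD⁵h_f/L) = √(9.81·0.270⁵·8.89/538) = 0.01525
ε/(3.7D) = 1.60×10^-6; √(3.17ν²L/(gD³h_f)) = 3.14×10^-5
Q = -0.965·0.01525·ln(3.303×10^-5) = 0.1519 m³/s
Check: V = 2.65 m/s, Re = 7.18×10^5, f = 0.01240, h_f = 8.86 m ≈ 8.89 m ✓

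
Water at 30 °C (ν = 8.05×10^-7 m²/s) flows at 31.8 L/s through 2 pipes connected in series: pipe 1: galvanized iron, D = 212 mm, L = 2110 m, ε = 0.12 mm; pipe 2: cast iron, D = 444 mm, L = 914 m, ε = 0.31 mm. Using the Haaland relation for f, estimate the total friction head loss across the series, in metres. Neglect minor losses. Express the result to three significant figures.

Pipe 1: V = 0.9009 m/s, Re = 2.37×10^5, ε/D = 5.66×10^-4, f = 0.01873, h_1 = f(L/D)V²/2g = 7.712 m
Pipe 2: V = 0.2054 m/s, Re = 1.13×10^5, ε/D = 6.98×10^-4, f = 0.02059, h_2 = f(L/D)V²/2g = 0.09113 m
Series → Q common, losses add: H = Σh = 7.803 m

H ≈ 7.80 m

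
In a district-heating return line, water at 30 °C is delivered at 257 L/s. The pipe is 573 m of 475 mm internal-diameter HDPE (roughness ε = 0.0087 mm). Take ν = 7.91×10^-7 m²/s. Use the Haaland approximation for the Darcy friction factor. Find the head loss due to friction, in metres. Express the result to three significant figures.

h_f ≈ 1.57 m

V = 4Q/(πD²) = 4·0.257/(π·0.475²) = 1.450 m/s
Re = VD/ν = 1.450·0.475/7.91×10^-7 = 8.71×10^5 → turbulent
ε/D = 0.0087/475 = 1.83×10^-5
Haaland: f = 0.01217
h_f = f(L/D)V²/(2g) = 0.01217·(573/0.475)·1.450²/(2·9.81) = 1.574 m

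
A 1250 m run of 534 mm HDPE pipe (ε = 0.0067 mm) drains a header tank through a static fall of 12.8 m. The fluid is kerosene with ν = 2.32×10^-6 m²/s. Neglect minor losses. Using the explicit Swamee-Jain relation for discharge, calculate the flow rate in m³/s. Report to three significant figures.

Q ≈ 0.651 m³/s

Swamee-Jain (Type II): Q = -0.965·√(gD⁵h_f/L)·ln[ε/(3.7D) + √(3.17ν²L/(gD³h_f))]
√(gD⁵h_f/L) = √(9.81·0.534⁵·12.8/1250) = 0.06604
ε/(3.7D) = 3.39×10^-6; √(3.17ν²L/(gD³h_f)) = 3.34×10^-5
Q = -0.965·0.06604·ln(3.679×10^-5) = 0.6507 m³/s
Check: V = 2.91 m/s, Re = 6.69×10^5, f = 0.01268, h_f = 12.8 m ≈ 12.8 m ✓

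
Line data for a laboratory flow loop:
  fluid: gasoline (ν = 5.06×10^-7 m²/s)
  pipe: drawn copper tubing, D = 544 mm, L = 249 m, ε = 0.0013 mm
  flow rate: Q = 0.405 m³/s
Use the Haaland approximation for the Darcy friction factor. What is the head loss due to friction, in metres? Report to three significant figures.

V = 4Q/(πD²) = 4·0.405/(π·0.544²) = 1.742 m/s
Re = VD/ν = 1.742·0.544/5.06×10^-7 = 1.87×10^6 → turbulent
ε/D = 0.0013/544 = 2.39×10^-6
Haaland: f = 0.01051
h_f = f(L/D)V²/(2g) = 0.01051·(249/0.544)·1.742²/(2·9.81) = 0.7447 m

h_f ≈ 0.745 m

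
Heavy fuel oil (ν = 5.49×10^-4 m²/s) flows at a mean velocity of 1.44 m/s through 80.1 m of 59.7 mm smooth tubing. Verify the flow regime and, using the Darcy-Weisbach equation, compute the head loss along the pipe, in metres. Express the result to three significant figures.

h_f ≈ 58.0 m

Re = VD/ν = 1.44·0.05970/5.49×10^-4 = 157 → laminar (Re < 2300)
f = 64/Re = 0.4087
h_f = f(L/D)V²/(2g) = 0.4087·(80.1/0.05970)·1.44²/(2·9.81) = 57.96 m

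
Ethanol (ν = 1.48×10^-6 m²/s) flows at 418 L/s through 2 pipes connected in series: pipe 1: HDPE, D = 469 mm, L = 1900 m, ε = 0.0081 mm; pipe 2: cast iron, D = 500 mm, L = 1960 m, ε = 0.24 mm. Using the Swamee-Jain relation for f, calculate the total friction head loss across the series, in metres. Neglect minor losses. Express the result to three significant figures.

Pipe 1: V = 2.420 m/s, Re = 7.67×10^5, ε/D = 1.73×10^-5, f = 0.01250, h_1 = f(L/D)V²/2g = 15.11 m
Pipe 2: V = 2.129 m/s, Re = 7.19×10^5, ε/D = 4.80×10^-4, f = 0.01736, h_2 = f(L/D)V²/2g = 15.72 m
Series → Q common, losses add: H = Σh = 30.83 m

H ≈ 30.8 m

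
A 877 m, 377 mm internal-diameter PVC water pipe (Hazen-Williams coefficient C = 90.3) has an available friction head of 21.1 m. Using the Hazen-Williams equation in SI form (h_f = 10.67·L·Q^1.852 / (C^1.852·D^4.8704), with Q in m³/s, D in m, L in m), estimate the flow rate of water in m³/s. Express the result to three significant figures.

Q ≈ 0.258 m³/s

Rearranging: Q = [h_f·C^1.852·D^4.8704 / (10.67·L)]^(1/1.852)
Q = [21.1·90.3^1.852·0.377^4.8704 / (10.67·877)]^0.540 = 0.2584 m³/s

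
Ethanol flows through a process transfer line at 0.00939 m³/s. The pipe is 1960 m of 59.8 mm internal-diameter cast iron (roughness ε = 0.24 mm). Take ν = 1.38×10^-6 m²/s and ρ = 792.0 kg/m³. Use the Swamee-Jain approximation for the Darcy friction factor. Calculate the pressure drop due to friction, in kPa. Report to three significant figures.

V = 4Q/(πD²) = 4·0.00939/(π·0.0598²) = 3.343 m/s
Re = VD/ν = 3.343·0.0598/1.38×10^-6 = 1.45×10^5 → turbulent
ε/D = 0.24/59.8 = 0.00401
Swamee-Jain: f = 0.02941
h_f = f(L/D)V²/(2g) = 0.02941·(1960/0.0598)·3.343²/(2·9.81) = 549.2 m
Δp = ρg·h_f = 792.0·9.81·549.2 = 4267 kPa

Δp ≈ 4270 kPa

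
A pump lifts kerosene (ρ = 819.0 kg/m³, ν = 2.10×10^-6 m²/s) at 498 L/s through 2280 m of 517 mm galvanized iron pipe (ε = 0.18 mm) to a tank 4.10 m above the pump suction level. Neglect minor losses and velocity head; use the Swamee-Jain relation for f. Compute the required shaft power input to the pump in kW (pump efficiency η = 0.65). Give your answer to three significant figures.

V = 4Q/(πD²) = 2.372 m/s; Re = 5.84×10^5; ε/D = 3.48×10^-4; f = 0.01659
h_f = f(L/D)V²/2g = 20.98 m
Total head H = z + h_f = 4.10 + 20.98 = 25.08 m
P_hyd = ρgQH = 819.0·9.81·0.498·25.08 = 100.4 kW
P_shaft = P_hyd/η = 100.4/0.65 = 154.4 kW

P_shaft ≈ 154 kW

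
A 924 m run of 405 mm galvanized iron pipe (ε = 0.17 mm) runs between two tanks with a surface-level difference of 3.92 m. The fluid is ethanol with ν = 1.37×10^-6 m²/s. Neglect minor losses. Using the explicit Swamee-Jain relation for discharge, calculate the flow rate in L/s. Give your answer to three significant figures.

Swamee-Jain (Type II): Q = -0.965·√(gD⁵h_f/L)·ln[ε/(3.7D) + √(3.17ν²L/(gD³h_f))]
√(gD⁵h_f/L) = √(9.81·0.405⁵·3.92/924) = 0.02130
ε/(3.7D) = 1.13×10^-4; √(3.17ν²L/(gD³h_f)) = 4.64×10^-5
Q = -0.965·0.02130·ln(1.598×10^-4) = 0.1796 m³/s
Check: V = 1.39 m/s, Re = 4.12×10^5, f = 0.01745, h_f = 3.95 m ≈ 3.92 m ✓

Q ≈ 180 L/s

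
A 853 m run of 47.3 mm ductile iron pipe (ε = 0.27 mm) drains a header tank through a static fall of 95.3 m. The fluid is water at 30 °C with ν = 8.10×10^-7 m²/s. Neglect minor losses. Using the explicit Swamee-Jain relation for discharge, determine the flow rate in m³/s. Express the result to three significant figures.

Swamee-Jain (Type II): Q = -0.965·√(gD⁵h_f/L)·ln[ε/(3.7D) + √(3.17ν²L/(gD³h_f))]
√(gD⁵h_f/L) = √(9.81·0.0473⁵·95.3/853) = 5.094×10^-4
ε/(3.7D) = 0.00154; √(3.17ν²L/(gD³h_f)) = 1.34×10^-4
Q = -0.965·5.094×10^-4·ln(0.001677) = 0.003142 m³/s
Check: V = 1.79 m/s, Re = 1.04×10^5, f = 0.03270, h_f = 96.1 m ≈ 95.3 m ✓

Q ≈ 0.00314 m³/s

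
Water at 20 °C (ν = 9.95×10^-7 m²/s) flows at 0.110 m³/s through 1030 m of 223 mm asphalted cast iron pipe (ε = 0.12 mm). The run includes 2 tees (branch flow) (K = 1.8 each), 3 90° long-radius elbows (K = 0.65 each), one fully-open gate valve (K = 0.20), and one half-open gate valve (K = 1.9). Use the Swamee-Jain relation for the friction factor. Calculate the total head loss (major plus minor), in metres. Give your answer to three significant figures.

H_L ≈ 36.4 m

V = 4Q/(πD²) = 2.816 m/s; V²/2g = 0.4043 m
Re = 6.31×10^5, ε/D = 5.38×10^-4 → f = 0.01783 (Swamee-Jain)
Major: h_f = f(L/D)·V²/2g = 0.01783·4619·0.4043 = 33.29 m
Minor: ΣK = 7.65; h_m = ΣK·V²/2g = 3.093 m
Total H_L = 33.29 + 3.093 = 36.38 m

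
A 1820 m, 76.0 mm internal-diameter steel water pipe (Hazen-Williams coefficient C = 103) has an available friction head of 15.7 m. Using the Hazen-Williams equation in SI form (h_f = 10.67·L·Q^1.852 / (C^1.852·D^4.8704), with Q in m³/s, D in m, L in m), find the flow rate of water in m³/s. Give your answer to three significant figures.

Rearranging: Q = [h_f·C^1.852·D^4.8704 / (10.67·L)]^(1/1.852)
Q = [15.7·103^1.852·0.0760^4.8704 / (10.67·1820)]^0.540 = 0.002511 m³/s

Q ≈ 0.00251 m³/s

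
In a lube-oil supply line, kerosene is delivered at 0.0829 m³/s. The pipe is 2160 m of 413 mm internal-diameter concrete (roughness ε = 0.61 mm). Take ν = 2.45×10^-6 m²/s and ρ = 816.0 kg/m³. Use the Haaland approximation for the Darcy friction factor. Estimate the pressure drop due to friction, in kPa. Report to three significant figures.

Δp ≈ 19.1 kPa

V = 4Q/(πD²) = 4·0.0829/(π·0.413²) = 0.6188 m/s
Re = VD/ν = 0.6188·0.413/2.45×10^-6 = 1.04×10^5 → turbulent
ε/D = 0.61/413 = 0.00148
Haaland: f = 0.02343
h_f = f(L/D)V²/(2g) = 0.02343·(2160/0.413)·0.6188²/(2·9.81) = 2.392 m
Δp = ρg·h_f = 816.0·9.81·2.392 = 19.15 kPa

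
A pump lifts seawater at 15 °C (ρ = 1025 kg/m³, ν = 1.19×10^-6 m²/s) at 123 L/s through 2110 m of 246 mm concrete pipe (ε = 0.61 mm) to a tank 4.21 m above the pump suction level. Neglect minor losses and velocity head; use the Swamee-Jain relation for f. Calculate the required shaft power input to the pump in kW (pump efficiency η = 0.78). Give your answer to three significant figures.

V = 4Q/(πD²) = 2.588 m/s; Re = 5.35×10^5; ε/D = 0.00248; f = 0.02522
h_f = f(L/D)V²/2g = 73.83 m
Total head H = z + h_f = 4.21 + 73.83 = 78.04 m
P_hyd = ρgQH = 1025·9.81·0.123·78.04 = 96.52 kW
P_shaft = P_hyd/η = 96.52/0.78 = 123.7 kW

P_shaft ≈ 124 kW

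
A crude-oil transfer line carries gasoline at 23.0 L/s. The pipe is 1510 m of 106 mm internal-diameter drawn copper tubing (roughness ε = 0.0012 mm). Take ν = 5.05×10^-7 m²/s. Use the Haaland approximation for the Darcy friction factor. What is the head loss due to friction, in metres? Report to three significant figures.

V = 4Q/(πD²) = 4·0.0230/(π·0.106²) = 2.606 m/s
Re = VD/ν = 2.606·0.106/5.05×10^-7 = 5.47×10^5 → turbulent
ε/D = 0.0012/106 = 1.13×10^-5
Haaland: f = 0.01299
h_f = f(L/D)V²/(2g) = 0.01299·(1510/0.106)·2.606²/(2·9.81) = 64.08 m

h_f ≈ 64.1 m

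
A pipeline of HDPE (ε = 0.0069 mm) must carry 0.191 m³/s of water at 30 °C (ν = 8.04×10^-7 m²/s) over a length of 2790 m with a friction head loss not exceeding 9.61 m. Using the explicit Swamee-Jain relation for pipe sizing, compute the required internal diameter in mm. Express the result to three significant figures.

Swamee-Jain (Type III): D = 0.66·[ε^1.25·(LQ²/(gh_f))^4.75 + ν·Q^9.4·(L/(gh_f))^5.2]^0.04
LQ²/(gh_f) = 1.080; L/(gh_f) = 29.59
Term 1 = ε^1.25·(…)^4.75 = 5.09×10^-7; Term 2 = ν·Q^9.4·(…)^5.2 = 6.27×10^-6
D = 0.66·(5.09×10^-7 + 6.27×10^-6)^0.04 = 0.4100 m = 410 mm
Check: V = 1.45 m/s, Re = 7.38×10^5, f = 0.01256, h_f = 9.12 m ≈ 9.61 m ✓

D ≈ 410 mm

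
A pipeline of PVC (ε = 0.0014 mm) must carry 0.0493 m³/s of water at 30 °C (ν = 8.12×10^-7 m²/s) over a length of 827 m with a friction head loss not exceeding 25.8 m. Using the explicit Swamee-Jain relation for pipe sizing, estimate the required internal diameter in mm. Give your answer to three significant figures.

Swamee-Jain (Type III): D = 0.66·[ε^1.25·(LQ²/(gh_f))^4.75 + ν·Q^9.4·(L/(gh_f))^5.2]^0.04
LQ²/(gh_f) = 0.007942; L/(gh_f) = 3.268
Term 1 = ε^1.25·(…)^4.75 = 5.10×10^-18; Term 2 = ν·Q^9.4·(…)^5.2 = 1.98×10^-16
D = 0.66·(5.10×10^-18 + 1.98×10^-16)^0.04 = 0.1555 m = 156 mm
Check: V = 2.59 m/s, Re = 4.97×10^5, f = 0.01325, h_f = 24.2 m ≈ 25.8 m ✓

D ≈ 156 mm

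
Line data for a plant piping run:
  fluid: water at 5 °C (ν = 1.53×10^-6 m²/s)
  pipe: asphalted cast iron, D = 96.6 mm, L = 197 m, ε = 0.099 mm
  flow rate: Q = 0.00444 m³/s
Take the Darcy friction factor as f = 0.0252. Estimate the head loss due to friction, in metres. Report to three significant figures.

h_f ≈ 0.961 m

V = 4Q/(πD²) = 4·0.00444/(π·0.0966²) = 0.6058 m/s
h_f = f(L/D)V²/(2g) = 0.02520·(197/0.0966)·0.6058²/(2·9.81) = 0.9613 m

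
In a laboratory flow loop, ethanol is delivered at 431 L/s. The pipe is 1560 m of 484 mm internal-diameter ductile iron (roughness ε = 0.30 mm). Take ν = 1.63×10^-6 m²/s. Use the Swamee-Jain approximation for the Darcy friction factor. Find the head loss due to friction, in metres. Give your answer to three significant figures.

h_f ≈ 16.5 m

V = 4Q/(πD²) = 4·0.431/(π·0.484²) = 2.343 m/s
Re = VD/ν = 2.343·0.484/1.63×10^-6 = 6.96×10^5 → turbulent
ε/D = 0.30/484 = 6.20×10^-4
Swamee-Jain: f = 0.01825
h_f = f(L/D)V²/(2g) = 0.01825·(1560/0.484)·2.343²/(2·9.81) = 16.46 m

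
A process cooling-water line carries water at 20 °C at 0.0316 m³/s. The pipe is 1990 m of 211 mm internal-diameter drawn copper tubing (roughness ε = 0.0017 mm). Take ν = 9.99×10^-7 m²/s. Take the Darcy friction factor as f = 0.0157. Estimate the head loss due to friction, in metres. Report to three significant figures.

V = 4Q/(πD²) = 4·0.0316/(π·0.211²) = 0.9037 m/s
h_f = f(L/D)V²/(2g) = 0.01570·(1990/0.211)·0.9037²/(2·9.81) = 6.164 m

h_f ≈ 6.16 m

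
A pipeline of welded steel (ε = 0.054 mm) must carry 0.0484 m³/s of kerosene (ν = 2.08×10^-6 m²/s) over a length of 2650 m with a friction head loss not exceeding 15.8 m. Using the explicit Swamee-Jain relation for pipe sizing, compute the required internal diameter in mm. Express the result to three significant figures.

D ≈ 229 mm

Swamee-Jain (Type III): D = 0.66·[ε^1.25·(LQ²/(gh_f))^4.75 + ν·Q^9.4·(L/(gh_f))^5.2]^0.04
LQ²/(gh_f) = 0.04005; L/(gh_f) = 17.10
Term 1 = ε^1.25·(…)^4.75 = 1.07×10^-12; Term 2 = ν·Q^9.4·(…)^5.2 = 2.33×10^-12
D = 0.66·(1.07×10^-12 + 2.33×10^-12)^0.04 = 0.2295 m = 229 mm
Check: V = 1.17 m/s, Re = 1.29×10^5, f = 0.01844, h_f = 14.9 m ≈ 15.8 m ✓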